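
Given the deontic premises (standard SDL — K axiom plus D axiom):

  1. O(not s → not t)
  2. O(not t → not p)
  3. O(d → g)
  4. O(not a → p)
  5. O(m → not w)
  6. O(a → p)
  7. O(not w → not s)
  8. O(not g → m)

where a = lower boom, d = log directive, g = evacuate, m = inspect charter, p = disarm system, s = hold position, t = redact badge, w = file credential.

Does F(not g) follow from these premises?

Yes

Premises 4 and 6 cover both cases: O(not a → p) and O(a → p). Since not a ∨ a is a tautology, O(p) follows.
The contrapositive of premise 2 (O(not t → not p)) is O(p → t), and O(p) is already established, so O(t).
The contrapositive of premise 1 (O(not s → not t)) is O(t → s), and O(t) is already established, so O(s).
Premise 7, O(not w → not s), contraposes to O(s → w); with O(s) we get O(w).
Premise 5 is O(m → not w); contrapositively O(w → not m). Since O(w) holds, K gives O(not m).
The contrapositive of premise 8 (O(not g → m)) is O(not m → g), and O(not m) is already established, so O(g).
Premise 3 does not contribute to this derivation.
So O(g) holds, i.e. F(not g). The claim follows.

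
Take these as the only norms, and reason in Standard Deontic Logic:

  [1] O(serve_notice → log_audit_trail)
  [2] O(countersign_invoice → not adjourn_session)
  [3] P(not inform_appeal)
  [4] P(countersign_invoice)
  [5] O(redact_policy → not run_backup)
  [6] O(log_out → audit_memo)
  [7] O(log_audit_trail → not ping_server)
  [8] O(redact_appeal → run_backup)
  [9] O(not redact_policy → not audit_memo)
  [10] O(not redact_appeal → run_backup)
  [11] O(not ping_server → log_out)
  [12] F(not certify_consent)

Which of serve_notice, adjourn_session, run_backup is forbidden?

serve_notice

By case analysis on redact_appeal: premise 8 gives O(redact_appeal → run_backup) and premise 10 gives O(not redact_appeal → run_backup), so O(run_backup) either way.
The contrapositive of premise 5 (O(redact_policy → not run_backup)) is O(run_backup → not redact_policy), and O(run_backup) is already established, so O(not redact_policy).
With premise 9, O(not redact_policy → not audit_memo), the K-axiom yields O(not audit_memo).
The contrapositive of premise 6 (O(log_out → audit_memo)) is O(not audit_memo → not log_out), and O(not audit_memo) is already established, so O(not log_out).
Premise 11 is O(not ping_server → log_out); contrapositively O(not log_out → ping_server). Since O(not log_out) holds, K gives O(ping_server).
The contrapositive of premise 7 (O(log_audit_trail → not ping_server)) is O(ping_server → not log_audit_trail), and O(ping_server) is already established, so O(not log_audit_trail).
Premise 1 is O(serve_notice → log_audit_trail); contrapositively O(not log_audit_trail → not serve_notice). Since O(not log_audit_trail) holds, K gives O(not serve_notice).
So O(not serve_notice) holds, i.e. serve_notice is forbidden. None of the other listed options is forbidden under the premises.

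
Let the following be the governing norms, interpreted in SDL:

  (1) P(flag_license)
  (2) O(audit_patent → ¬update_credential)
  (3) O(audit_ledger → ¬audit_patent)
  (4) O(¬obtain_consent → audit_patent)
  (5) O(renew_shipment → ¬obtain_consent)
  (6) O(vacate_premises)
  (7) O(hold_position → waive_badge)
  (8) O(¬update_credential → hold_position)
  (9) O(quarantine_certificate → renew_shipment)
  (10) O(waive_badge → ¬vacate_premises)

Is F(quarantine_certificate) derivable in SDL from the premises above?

Premise 6 gives O(vacate_premises).
Premise 10 is O(waive_badge → ¬vacate_premises); contrapositively O(vacate_premises → ¬waive_badge). Since O(vacate_premises) holds, K gives O(¬waive_badge).
Premise 7, O(hold_position → waive_badge), contraposes to O(¬waive_badge → ¬hold_position); with O(¬waive_badge) we get O(¬hold_position).
Premise 8, O(¬update_credential → hold_position), contraposes to O(¬hold_position → update_credential); with O(¬hold_position) we get O(update_credential).
The contrapositive of premise 2 (O(audit_patent → ¬update_credential)) is O(update_credential → ¬audit_patent), and O(update_credential) is already established, so O(¬audit_patent).
The contrapositive of premise 4 (O(¬obtain_consent → audit_patent)) is O(¬audit_patent → obtain_consent), and O(¬audit_patent) is already established, so O(obtain_consent).
The contrapositive of premise 5 (O(renew_shipment → ¬obtain_consent)) is O(obtain_consent → ¬renew_shipment), and O(obtain_consent) is already established, so O(¬renew_shipment).
Premise 9, O(quarantine_certificate → renew_shipment), contraposes to O(¬renew_shipment → ¬quarantine_certificate); with O(¬renew_shipment) we get O(¬quarantine_certificate).
Premises 1, 3 do not contribute to this derivation.
So O(¬quarantine_certificate) holds, i.e. F(quarantine_certificate). The claim follows.

Yes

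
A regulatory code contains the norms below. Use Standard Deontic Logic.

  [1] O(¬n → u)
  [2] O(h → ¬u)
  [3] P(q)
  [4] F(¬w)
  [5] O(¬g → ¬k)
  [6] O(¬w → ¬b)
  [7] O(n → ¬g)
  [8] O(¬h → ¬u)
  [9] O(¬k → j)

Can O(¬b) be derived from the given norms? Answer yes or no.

Premise 6 is O(¬w → ¬b), but O(¬w) is not derivable from the premises, so it does not yield O(¬b).
No other premise forces O(¬b). An ideal world satisfying every premise can still have ¬b false, so O(¬b) is not derivable.

No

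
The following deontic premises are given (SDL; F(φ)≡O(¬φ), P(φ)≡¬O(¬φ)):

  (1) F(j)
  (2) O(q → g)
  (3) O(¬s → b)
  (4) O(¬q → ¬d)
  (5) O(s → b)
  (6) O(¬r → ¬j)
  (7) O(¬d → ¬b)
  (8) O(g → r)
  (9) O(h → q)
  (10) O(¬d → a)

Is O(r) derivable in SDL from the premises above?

Yes

Premises 5 and 3 are O(s → b) and O(¬s → b); every ideal world satisfies s or ¬s, so in either case b holds — hence O(b).
Premise 7 is O(¬d → ¬b); contrapositively O(b → d). Since O(b) holds, K gives O(d).
Premise 4, O(¬q → ¬d), contraposes to O(d → q); with O(d) we get O(q).
With premise 2, O(q → g), the K-axiom yields O(g).
From O(g) and premise 8, O(g → r), we obtain O(r).
Premises 1, 6, 9, 10 do not contribute to this derivation.
So O(r) follows.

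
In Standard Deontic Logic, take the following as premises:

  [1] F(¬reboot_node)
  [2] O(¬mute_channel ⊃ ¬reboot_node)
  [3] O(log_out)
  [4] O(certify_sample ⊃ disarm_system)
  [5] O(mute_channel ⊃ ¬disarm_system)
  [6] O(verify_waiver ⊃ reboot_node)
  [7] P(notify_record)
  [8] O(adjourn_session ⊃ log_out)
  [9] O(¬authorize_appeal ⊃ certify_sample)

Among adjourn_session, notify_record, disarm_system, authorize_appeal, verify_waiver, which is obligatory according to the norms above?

authorize_appeal

Premise 1 is F(¬reboot_node), i.e. O(reboot_node).
Premise 2 is O(¬mute_channel ⊃ ¬reboot_node); contrapositively O(reboot_node ⊃ mute_channel). Since O(reboot_node) holds, K gives O(mute_channel).
From O(mute_channel) and premise 5, O(mute_channel ⊃ ¬disarm_system), we obtain O(¬disarm_system).
The contrapositive of premise 4 (O(certify_sample ⊃ disarm_system)) is O(¬disarm_system ⊃ ¬certify_sample), and O(¬disarm_system) is already established, so O(¬certify_sample).
Premise 9, O(¬authorize_appeal ⊃ certify_sample), contraposes to O(¬certify_sample ⊃ authorize_appeal); with O(¬certify_sample) we get O(authorize_appeal).
So O(authorize_appeal) holds — authorize_appeal is obligatory. None of the other listed options is made obligatory by any chain of premises.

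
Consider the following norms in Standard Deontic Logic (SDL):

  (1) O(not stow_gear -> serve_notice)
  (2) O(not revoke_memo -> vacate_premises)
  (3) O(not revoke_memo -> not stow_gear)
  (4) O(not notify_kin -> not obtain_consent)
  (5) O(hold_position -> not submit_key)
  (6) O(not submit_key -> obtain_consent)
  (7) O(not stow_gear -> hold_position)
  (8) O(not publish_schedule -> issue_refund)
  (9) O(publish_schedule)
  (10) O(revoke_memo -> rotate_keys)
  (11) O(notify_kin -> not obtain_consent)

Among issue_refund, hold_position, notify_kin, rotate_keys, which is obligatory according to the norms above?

By case analysis on not notify_kin: premise 4 gives O(not notify_kin -> not obtain_consent) and premise 11 gives O(notify_kin -> not obtain_consent), so O(not obtain_consent) either way.
Premise 6, O(not submit_key -> obtain_consent), contraposes to O(not obtain_consent -> submit_key); with O(not obtain_consent) we get O(submit_key).
The contrapositive of premise 5 (O(hold_position -> not submit_key)) is O(submit_key -> not hold_position), and O(submit_key) is already established, so O(not hold_position).
Premise 7, O(not stow_gear -> hold_position), contraposes to O(not hold_position -> stow_gear); with O(not hold_position) we get O(stow_gear).
The contrapositive of premise 3 (O(not revoke_memo -> not stow_gear)) is O(stow_gear -> revoke_memo), and O(stow_gear) is already established, so O(revoke_memo).
Premise 10 is O(revoke_memo -> rotate_keys); since O(revoke_memo), deontic closure gives O(rotate_keys).
So O(rotate_keys) holds — rotate_keys is obligatory. None of the other listed options is made obligatory by any chain of premises.

rotate_keys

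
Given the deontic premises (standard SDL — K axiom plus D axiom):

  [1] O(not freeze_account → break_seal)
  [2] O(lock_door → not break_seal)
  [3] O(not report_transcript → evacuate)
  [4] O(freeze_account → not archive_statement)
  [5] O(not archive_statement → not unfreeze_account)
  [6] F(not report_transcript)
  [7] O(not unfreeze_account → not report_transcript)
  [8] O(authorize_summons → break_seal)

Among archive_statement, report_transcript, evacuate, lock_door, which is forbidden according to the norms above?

Premise 6, F(not report_transcript), is equivalent to O(report_transcript).
Premise 7, O(not unfreeze_account → not report_transcript), contraposes to O(report_transcript → unfreeze_account); with O(report_transcript) we get O(unfreeze_account).
Premise 5 is O(not archive_statement → not unfreeze_account); contrapositively O(unfreeze_account → archive_statement). Since O(unfreeze_account) holds, K gives O(archive_statement).
Premise 4, O(freeze_account → not archive_statement), contraposes to O(archive_statement → not freeze_account); with O(archive_statement) we get O(not freeze_account).
Applying K to premise 1 (O(not freeze_account → break_seal)) and O(not freeze_account) yields O(break_seal).
The contrapositive of premise 2 (O(lock_door → not break_seal)) is O(break_seal → not lock_door), and O(break_seal) is already established, so O(not lock_door).
So O(not lock_door) holds, i.e. lock_door is forbidden. None of the other listed options is forbidden under the premises.

lock_door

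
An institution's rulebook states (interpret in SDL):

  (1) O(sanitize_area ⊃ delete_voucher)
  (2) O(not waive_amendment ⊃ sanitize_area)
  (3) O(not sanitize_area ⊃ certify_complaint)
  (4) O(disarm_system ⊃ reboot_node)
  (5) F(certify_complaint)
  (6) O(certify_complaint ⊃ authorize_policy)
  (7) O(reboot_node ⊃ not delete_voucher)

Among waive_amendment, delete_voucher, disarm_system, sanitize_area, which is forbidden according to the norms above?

disarm_system

Premise 5, F(certify_complaint), is equivalent to O(not certify_complaint).
Premise 3, O(not sanitize_area ⊃ certify_complaint), contraposes to O(not certify_complaint ⊃ sanitize_area); with O(not certify_complaint) we get O(sanitize_area).
With premise 1, O(sanitize_area ⊃ delete_voucher), the K-axiom yields O(delete_voucher).
The contrapositive of premise 7 (O(reboot_node ⊃ not delete_voucher)) is O(delete_voucher ⊃ not reboot_node), and O(delete_voucher) is already established, so O(not reboot_node).
Premise 4 is O(disarm_system ⊃ reboot_node); contrapositively O(not reboot_node ⊃ not disarm_system). Since O(not reboot_node) holds, K gives O(not disarm_system).
So O(not disarm_system) holds, i.e. disarm_system is forbidden. None of the other listed options is forbidden under the premises.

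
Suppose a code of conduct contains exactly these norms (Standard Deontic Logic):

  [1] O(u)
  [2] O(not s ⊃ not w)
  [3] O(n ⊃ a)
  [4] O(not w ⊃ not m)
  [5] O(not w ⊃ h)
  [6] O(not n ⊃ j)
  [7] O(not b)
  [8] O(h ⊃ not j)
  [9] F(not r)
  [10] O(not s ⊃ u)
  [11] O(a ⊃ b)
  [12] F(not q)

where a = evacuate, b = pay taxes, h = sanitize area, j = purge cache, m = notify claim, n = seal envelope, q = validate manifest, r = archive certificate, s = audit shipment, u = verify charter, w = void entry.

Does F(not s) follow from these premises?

Yes

Premise 7 gives O(not b).
Premise 11, O(a ⊃ b), contraposes to O(not b ⊃ not a); with O(not b) we get O(not a).
The contrapositive of premise 3 (O(n ⊃ a)) is O(not a ⊃ not n), and O(not a) is already established, so O(not n).
From O(not n) and premise 6, O(not n ⊃ j), we obtain O(j).
Premise 8, O(h ⊃ not j), contraposes to O(j ⊃ not h); with O(j) we get O(not h).
Premise 5, O(not w ⊃ h), contraposes to O(not h ⊃ w); with O(not h) we get O(w).
Premise 2, O(not s ⊃ not w), contraposes to O(w ⊃ s); with O(w) we get O(s).
Premises 1, 4, 9, 10, 12 do not contribute to this derivation.
So O(s) holds, i.e. F(not s). The claim follows.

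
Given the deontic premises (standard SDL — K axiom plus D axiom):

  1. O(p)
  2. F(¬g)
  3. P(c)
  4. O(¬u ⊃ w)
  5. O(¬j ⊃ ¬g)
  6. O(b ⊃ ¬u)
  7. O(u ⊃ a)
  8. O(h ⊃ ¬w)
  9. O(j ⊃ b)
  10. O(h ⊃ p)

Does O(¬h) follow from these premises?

Yes

Premise 2, F(¬g), is equivalent to O(g).
Premise 5, O(¬j ⊃ ¬g), contraposes to O(g ⊃ j); with O(g) we get O(j).
Premise 9 is O(j ⊃ b); since O(j), deontic closure gives O(b).
Applying K to premise 6 (O(b ⊃ ¬u)) and O(b) yields O(¬u).
With premise 4, O(¬u ⊃ w), the K-axiom yields O(w).
The contrapositive of premise 8 (O(h ⊃ ¬w)) is O(w ⊃ ¬h), and O(w) is already established, so O(¬h).
Premises 1, 3, 7, 10 do not contribute to this derivation.
So O(¬h) follows.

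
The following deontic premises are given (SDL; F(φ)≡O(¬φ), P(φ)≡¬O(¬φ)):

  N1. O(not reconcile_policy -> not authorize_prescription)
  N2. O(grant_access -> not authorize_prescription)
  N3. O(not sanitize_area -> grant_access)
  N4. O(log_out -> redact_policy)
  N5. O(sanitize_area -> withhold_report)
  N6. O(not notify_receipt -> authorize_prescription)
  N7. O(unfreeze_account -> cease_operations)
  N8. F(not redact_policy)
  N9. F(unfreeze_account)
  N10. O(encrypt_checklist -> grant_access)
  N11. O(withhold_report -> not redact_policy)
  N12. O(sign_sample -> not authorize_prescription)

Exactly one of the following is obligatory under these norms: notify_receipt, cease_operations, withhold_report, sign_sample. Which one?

notify_receipt

F(not redact_policy) at premise 8 means O(redact_policy).
The contrapositive of premise 11 (O(withhold_report -> not redact_policy)) is O(redact_policy -> not withhold_report), and O(redact_policy) is already established, so O(not withhold_report).
Premise 5, O(sanitize_area -> withhold_report), contraposes to O(not withhold_report -> not sanitize_area); with O(not withhold_report) we get O(not sanitize_area).
From O(not sanitize_area) and premise 3, O(not sanitize_area -> grant_access), we obtain O(grant_access).
Applying K to premise 2 (O(grant_access -> not authorize_prescription)) and O(grant_access) yields O(not authorize_prescription).
The contrapositive of premise 6 (O(not notify_receipt -> authorize_prescription)) is O(not authorize_prescription -> notify_receipt), and O(not authorize_prescription) is already established, so O(notify_receipt).
So O(notify_receipt) holds — notify_receipt is obligatory. None of the other listed options is made obligatory by any chain of premises.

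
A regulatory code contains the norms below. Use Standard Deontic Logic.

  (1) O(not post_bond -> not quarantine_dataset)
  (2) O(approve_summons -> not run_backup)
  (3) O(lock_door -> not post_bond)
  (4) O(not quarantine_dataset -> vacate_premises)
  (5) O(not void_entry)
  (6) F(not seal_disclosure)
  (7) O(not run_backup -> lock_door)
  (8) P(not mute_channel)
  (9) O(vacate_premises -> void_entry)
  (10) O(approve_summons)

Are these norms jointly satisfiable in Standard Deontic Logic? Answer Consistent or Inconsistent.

Inconsistent

Premise 5 gives O(not void_entry).
Premise 9, O(vacate_premises -> void_entry), contraposes to O(not void_entry -> not vacate_premises); with O(not void_entry) we get O(not vacate_premises).
Premise 4 is O(not quarantine_dataset -> vacate_premises); contrapositively O(not vacate_premises -> quarantine_dataset). Since O(not vacate_premises) holds, K gives O(quarantine_dataset).
Premise 1 is O(not post_bond -> not quarantine_dataset); contrapositively O(quarantine_dataset -> post_bond). Since O(quarantine_dataset) holds, K gives O(post_bond).
Premise 3 is O(lock_door -> not post_bond); contrapositively O(post_bond -> not lock_door). Since O(post_bond) holds, K gives O(not lock_door).
Premise 7, O(not run_backup -> lock_door), contraposes to O(not lock_door -> run_backup); with O(not lock_door) we get O(run_backup).
Premise 2 is O(approve_summons -> not run_backup); contrapositively O(run_backup -> not approve_summons). Since O(run_backup) holds, K gives O(not approve_summons).
Yet premise 10 states O(approve_summons).
We now have both O(not approve_summons) and O(approve_summons) — approve_summons is simultaneously obligatory and forbidden, violating the D-axiom.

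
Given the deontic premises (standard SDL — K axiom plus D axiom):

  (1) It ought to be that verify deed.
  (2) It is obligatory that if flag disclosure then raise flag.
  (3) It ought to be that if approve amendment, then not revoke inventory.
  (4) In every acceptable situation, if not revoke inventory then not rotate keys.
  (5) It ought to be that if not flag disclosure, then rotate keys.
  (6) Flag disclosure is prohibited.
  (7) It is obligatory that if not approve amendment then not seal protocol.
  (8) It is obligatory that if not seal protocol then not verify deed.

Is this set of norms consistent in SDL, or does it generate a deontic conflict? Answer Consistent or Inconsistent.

F(flag_disclosure) at premise 6 means O(¬flag_disclosure).
Applying K to premise 5 (O(¬flag_disclosure → rotate_keys)) and O(¬flag_disclosure) yields O(rotate_keys).
Premise 4, O(¬revoke_inventory → ¬rotate_keys), contraposes to O(rotate_keys → revoke_inventory); with O(rotate_keys) we get O(revoke_inventory).
Premise 3 is O(approve_amendment → ¬revoke_inventory); contrapositively O(revoke_inventory → ¬approve_amendment). Since O(revoke_inventory) holds, K gives O(¬approve_amendment).
Applying K to premise 7 (O(¬approve_amendment → ¬seal_protocol)) and O(¬approve_amendment) yields O(¬seal_protocol).
Applying K to premise 8 (O(¬seal_protocol → ¬verify_deed)) and O(¬seal_protocol) yields O(¬verify_deed).
Yet premise 1 states O(verify_deed).
We now have both O(¬verify_deed) and O(verify_deed) — verify_deed is simultaneously obligatory and forbidden, violating the D-axiom.

Inconsistent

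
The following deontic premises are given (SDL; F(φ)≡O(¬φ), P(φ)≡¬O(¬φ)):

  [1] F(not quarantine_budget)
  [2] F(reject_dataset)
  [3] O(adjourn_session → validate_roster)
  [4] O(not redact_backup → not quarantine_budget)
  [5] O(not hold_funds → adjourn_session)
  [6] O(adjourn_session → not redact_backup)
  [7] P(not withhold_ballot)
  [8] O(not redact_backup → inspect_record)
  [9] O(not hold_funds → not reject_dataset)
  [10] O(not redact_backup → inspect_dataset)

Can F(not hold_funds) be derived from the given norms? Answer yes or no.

Yes

Premise 1, F(not quarantine_budget), is equivalent to O(quarantine_budget).
The contrapositive of premise 4 (O(not redact_backup → not quarantine_budget)) is O(quarantine_budget → redact_backup), and O(quarantine_budget) is already established, so O(redact_backup).
The contrapositive of premise 6 (O(adjourn_session → not redact_backup)) is O(redact_backup → not adjourn_session), and O(redact_backup) is already established, so O(not adjourn_session).
Premise 5, O(not hold_funds → adjourn_session), contraposes to O(not adjourn_session → hold_funds); with O(not adjourn_session) we get O(hold_funds).
Premises 2, 3, 7, 8, 9, 10 do not contribute to this derivation.
So O(hold_funds) holds, i.e. F(not hold_funds). The claim follows.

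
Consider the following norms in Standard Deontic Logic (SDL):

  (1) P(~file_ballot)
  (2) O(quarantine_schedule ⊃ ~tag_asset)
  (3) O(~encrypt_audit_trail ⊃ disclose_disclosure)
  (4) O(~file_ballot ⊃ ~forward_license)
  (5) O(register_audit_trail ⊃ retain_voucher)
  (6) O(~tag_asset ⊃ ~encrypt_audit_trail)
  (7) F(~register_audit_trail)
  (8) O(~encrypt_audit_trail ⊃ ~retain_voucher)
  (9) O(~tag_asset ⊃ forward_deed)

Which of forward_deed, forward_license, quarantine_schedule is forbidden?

quarantine_schedule

Premise 7, F(~register_audit_trail), is equivalent to O(register_audit_trail).
Premise 5 is O(register_audit_trail ⊃ retain_voucher); since O(register_audit_trail), deontic closure gives O(retain_voucher).
Premise 8, O(~encrypt_audit_trail ⊃ ~retain_voucher), contraposes to O(retain_voucher ⊃ encrypt_audit_trail); with O(retain_voucher) we get O(encrypt_audit_trail).
Premise 6 is O(~tag_asset ⊃ ~encrypt_audit_trail); contrapositively O(encrypt_audit_trail ⊃ tag_asset). Since O(encrypt_audit_trail) holds, K gives O(tag_asset).
Premise 2, O(quarantine_schedule ⊃ ~tag_asset), contraposes to O(tag_asset ⊃ ~quarantine_schedule); with O(tag_asset) we get O(~quarantine_schedule).
So O(~quarantine_schedule) holds, i.e. quarantine_schedule is forbidden. None of the other listed options is forbidden under the premises.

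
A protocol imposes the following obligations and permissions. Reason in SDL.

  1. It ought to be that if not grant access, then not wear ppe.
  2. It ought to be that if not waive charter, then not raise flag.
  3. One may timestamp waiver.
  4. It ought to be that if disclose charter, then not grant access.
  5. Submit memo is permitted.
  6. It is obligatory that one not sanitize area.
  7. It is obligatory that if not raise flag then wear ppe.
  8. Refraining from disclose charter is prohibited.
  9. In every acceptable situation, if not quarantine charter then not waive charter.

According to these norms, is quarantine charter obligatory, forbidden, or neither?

Premise 8 is F(¬disclose_charter), i.e. O(disclose_charter).
Applying K to premise 4 (O(disclose_charter → ¬grant_access)) and O(disclose_charter) yields O(¬grant_access).
Premise 1 is O(¬grant_access → ¬wear_ppe); since O(¬grant_access), deontic closure gives O(¬wear_ppe).
Premise 7 is O(¬raise_flag → wear_ppe); contrapositively O(¬wear_ppe → raise_flag). Since O(¬wear_ppe) holds, K gives O(raise_flag).
Premise 2, O(¬waive_charter → ¬raise_flag), contraposes to O(raise_flag → waive_charter); with O(raise_flag) we get O(waive_charter).
The contrapositive of premise 9 (O(¬quarantine_charter → ¬waive_charter)) is O(waive_charter → quarantine_charter), and O(waive_charter) is already established, so O(quarantine_charter).
Premises 3, 5, 6 do not contribute to this derivation.
Hence quarantine_charter is obligatory.

Obligatory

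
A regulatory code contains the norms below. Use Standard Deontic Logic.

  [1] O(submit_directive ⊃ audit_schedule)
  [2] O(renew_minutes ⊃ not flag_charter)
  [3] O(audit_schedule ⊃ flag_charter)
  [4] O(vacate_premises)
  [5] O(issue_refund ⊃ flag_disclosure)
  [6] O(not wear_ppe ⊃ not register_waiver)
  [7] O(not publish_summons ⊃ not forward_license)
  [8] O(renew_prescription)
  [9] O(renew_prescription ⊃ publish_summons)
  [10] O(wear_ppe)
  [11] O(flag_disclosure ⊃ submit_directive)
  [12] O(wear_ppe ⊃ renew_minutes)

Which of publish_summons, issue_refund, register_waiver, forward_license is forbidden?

Premise 10 gives O(wear_ppe).
Applying K to premise 12 (O(wear_ppe ⊃ renew_minutes)) and O(wear_ppe) yields O(renew_minutes).
Applying K to premise 2 (O(renew_minutes ⊃ not flag_charter)) and O(renew_minutes) yields O(not flag_charter).
Premise 3 is O(audit_schedule ⊃ flag_charter); contrapositively O(not flag_charter ⊃ not audit_schedule). Since O(not flag_charter) holds, K gives O(not audit_schedule).
Premise 1 is O(submit_directive ⊃ audit_schedule); contrapositively O(not audit_schedule ⊃ not submit_directive). Since O(not audit_schedule) holds, K gives O(not submit_directive).
The contrapositive of premise 11 (O(flag_disclosure ⊃ submit_directive)) is O(not submit_directive ⊃ not flag_disclosure), and O(not submit_directive) is already established, so O(not flag_disclosure).
Premise 5 is O(issue_refund ⊃ flag_disclosure); contrapositively O(not flag_disclosure ⊃ not issue_refund). Since O(not flag_disclosure) holds, K gives O(not issue_refund).
So O(not issue_refund) holds, i.e. issue_refund is forbidden. None of the other listed options is forbidden under the premises.

issue_refund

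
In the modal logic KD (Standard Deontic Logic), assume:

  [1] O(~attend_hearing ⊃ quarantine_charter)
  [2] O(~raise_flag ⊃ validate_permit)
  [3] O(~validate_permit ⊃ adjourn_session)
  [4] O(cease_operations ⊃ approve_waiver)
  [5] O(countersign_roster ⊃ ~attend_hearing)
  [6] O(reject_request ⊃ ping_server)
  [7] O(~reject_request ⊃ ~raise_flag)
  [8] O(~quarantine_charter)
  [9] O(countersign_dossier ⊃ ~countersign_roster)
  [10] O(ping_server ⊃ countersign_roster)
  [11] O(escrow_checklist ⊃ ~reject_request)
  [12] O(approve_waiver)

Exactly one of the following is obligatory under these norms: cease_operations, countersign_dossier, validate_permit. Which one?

From premise 8 we have O(~quarantine_charter).
The contrapositive of premise 1 (O(~attend_hearing ⊃ quarantine_charter)) is O(~quarantine_charter ⊃ attend_hearing), and O(~quarantine_charter) is already established, so O(attend_hearing).
The contrapositive of premise 5 (O(countersign_roster ⊃ ~attend_hearing)) is O(attend_hearing ⊃ ~countersign_roster), and O(attend_hearing) is already established, so O(~countersign_roster).
Premise 10, O(ping_server ⊃ countersign_roster), contraposes to O(~countersign_roster ⊃ ~ping_server); with O(~countersign_roster) we get O(~ping_server).
Premise 6, O(reject_request ⊃ ping_server), contraposes to O(~ping_server ⊃ ~reject_request); with O(~ping_server) we get O(~reject_request).
With premise 7, O(~reject_request ⊃ ~raise_flag), the K-axiom yields O(~raise_flag).
From O(~raise_flag) and premise 2, O(~raise_flag ⊃ validate_permit), we obtain O(validate_permit).
So O(validate_permit) holds — validate_permit is obligatory. None of the other listed options is made obligatory by any chain of premises.

validate_permit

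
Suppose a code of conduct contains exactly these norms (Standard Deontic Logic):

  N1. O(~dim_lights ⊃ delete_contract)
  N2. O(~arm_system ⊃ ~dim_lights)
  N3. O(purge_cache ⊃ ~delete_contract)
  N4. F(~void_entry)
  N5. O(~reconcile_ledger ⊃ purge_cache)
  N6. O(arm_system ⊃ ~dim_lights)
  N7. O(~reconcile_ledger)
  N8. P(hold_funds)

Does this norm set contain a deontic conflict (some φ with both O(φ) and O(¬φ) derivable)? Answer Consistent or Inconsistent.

Premises 6 and 2 are O(arm_system ⊃ ~dim_lights) and O(~arm_system ⊃ ~dim_lights); every ideal world satisfies arm_system or ~arm_system, so in either case ~dim_lights holds — hence O(~dim_lights).
From O(~dim_lights) and premise 1, O(~dim_lights ⊃ delete_contract), we obtain O(delete_contract).
Premise 3, O(purge_cache ⊃ ~delete_contract), contraposes to O(delete_contract ⊃ ~purge_cache); with O(delete_contract) we get O(~purge_cache).
Premise 5, O(~reconcile_ledger ⊃ purge_cache), contraposes to O(~purge_cache ⊃ reconcile_ledger); with O(~purge_cache) we get O(reconcile_ledger).
However, premise 7 gives O(~reconcile_ledger).
We now have both O(reconcile_ledger) and O(~reconcile_ledger) — reconcile_ledger is simultaneously obligatory and forbidden, violating the D-axiom.

Inconsistent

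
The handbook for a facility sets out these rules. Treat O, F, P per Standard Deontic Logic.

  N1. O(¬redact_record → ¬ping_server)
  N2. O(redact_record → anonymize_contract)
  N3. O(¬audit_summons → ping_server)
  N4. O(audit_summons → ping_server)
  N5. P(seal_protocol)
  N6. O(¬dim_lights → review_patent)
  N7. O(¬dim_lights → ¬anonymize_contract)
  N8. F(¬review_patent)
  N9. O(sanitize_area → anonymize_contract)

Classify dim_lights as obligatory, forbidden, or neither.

By case analysis on audit_summons: premise 4 gives O(audit_summons → ping_server) and premise 3 gives O(¬audit_summons → ping_server), so O(ping_server) either way.
Premise 1 is O(¬redact_record → ¬ping_server); contrapositively O(ping_server → redact_record). Since O(ping_server) holds, K gives O(redact_record).
With premise 2, O(redact_record → anonymize_contract), the K-axiom yields O(anonymize_contract).
The contrapositive of premise 7 (O(¬dim_lights → ¬anonymize_contract)) is O(anonymize_contract → dim_lights), and O(anonymize_contract) is already established, so O(dim_lights).
Premises 5, 6, 8, 9 do not contribute to this derivation.
Hence dim_lights is obligatory.

Obligatory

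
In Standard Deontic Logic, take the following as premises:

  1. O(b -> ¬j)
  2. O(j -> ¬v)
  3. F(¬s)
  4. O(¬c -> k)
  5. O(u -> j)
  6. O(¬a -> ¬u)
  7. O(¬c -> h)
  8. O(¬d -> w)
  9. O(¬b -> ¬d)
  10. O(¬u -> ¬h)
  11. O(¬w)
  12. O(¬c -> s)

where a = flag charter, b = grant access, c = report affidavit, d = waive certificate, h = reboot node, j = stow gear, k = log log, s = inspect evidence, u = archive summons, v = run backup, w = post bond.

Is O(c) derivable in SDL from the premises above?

Yes

From premise 11 we have O(¬w).
Premise 8, O(¬d -> w), contraposes to O(¬w -> d); with O(¬w) we get O(d).
The contrapositive of premise 9 (O(¬b -> ¬d)) is O(d -> b), and O(d) is already established, so O(b).
Premise 1 is O(b -> ¬j); since O(b), deontic closure gives O(¬j).
The contrapositive of premise 5 (O(u -> j)) is O(¬j -> ¬u), and O(¬j) is already established, so O(¬u).
From O(¬u) and premise 10, O(¬u -> ¬h), we obtain O(¬h).
Premise 7 is O(¬c -> h); contrapositively O(¬h -> c). Since O(¬h) holds, K gives O(c).
Premises 2, 3, 4, 6, 12 do not contribute to this derivation.
So O(c) follows.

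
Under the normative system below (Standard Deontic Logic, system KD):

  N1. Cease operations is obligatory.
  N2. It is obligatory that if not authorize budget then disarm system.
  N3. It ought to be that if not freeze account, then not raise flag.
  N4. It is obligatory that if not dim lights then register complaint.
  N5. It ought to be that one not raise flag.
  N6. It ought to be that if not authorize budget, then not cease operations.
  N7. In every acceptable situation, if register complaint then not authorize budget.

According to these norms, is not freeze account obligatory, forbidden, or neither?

Premise 3 is O(¬freeze_account → ¬raise_flag); even if O(¬raise_flag) held, inferring O(¬freeze_account) would be affirming the consequent — invalid.
No premise or chain of K-axiom applications forces O(¬freeze_account), and none forces O(freeze_account). So ¬freeze_account is neither obligatory nor forbidden under these norms.

Neither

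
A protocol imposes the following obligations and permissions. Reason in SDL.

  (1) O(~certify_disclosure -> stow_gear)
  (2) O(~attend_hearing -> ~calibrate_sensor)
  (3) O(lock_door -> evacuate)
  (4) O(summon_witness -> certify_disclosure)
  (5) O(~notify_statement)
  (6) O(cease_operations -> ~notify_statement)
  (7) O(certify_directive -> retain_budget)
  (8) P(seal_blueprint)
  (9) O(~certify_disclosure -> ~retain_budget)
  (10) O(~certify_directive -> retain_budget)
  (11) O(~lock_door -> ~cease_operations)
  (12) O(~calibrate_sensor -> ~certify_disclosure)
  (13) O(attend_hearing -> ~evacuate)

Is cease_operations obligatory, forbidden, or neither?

Forbidden

Premises 7 and 10 cover both cases: O(certify_directive -> retain_budget) and O(~certify_directive -> retain_budget). Since certify_directive ∨ ~certify_directive is a tautology, O(retain_budget) follows.
Premise 9, O(~certify_disclosure -> ~retain_budget), contraposes to O(retain_budget -> certify_disclosure); with O(retain_budget) we get O(certify_disclosure).
Premise 12 is O(~calibrate_sensor -> ~certify_disclosure); contrapositively O(certify_disclosure -> calibrate_sensor). Since O(certify_disclosure) holds, K gives O(calibrate_sensor).
Premise 2, O(~attend_hearing -> ~calibrate_sensor), contraposes to O(calibrate_sensor -> attend_hearing); with O(calibrate_sensor) we get O(attend_hearing).
Applying K to premise 13 (O(attend_hearing -> ~evacuate)) and O(attend_hearing) yields O(~evacuate).
Premise 3 is O(lock_door -> evacuate); contrapositively O(~evacuate -> ~lock_door). Since O(~evacuate) holds, K gives O(~lock_door).
From O(~lock_door) and premise 11, O(~lock_door -> ~cease_operations), we obtain O(~cease_operations).
Premises 1, 4, 5, 6, 8 do not contribute to this derivation.
Thus O(~cease_operations), which is F(cease_operations): cease_operations is forbidden.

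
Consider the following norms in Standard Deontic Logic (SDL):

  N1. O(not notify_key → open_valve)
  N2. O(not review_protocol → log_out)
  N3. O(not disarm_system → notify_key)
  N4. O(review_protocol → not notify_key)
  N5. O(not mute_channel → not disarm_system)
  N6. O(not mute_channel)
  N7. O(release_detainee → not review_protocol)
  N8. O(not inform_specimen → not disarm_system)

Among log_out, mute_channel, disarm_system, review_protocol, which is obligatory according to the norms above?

From premise 6 we have O(not mute_channel).
From O(not mute_channel) and premise 5, O(not mute_channel → not disarm_system), we obtain O(not disarm_system).
Applying K to premise 3 (O(not disarm_system → notify_key)) and O(not disarm_system) yields O(notify_key).
Premise 4 is O(review_protocol → not notify_key); contrapositively O(notify_key → not review_protocol). Since O(notify_key) holds, K gives O(not review_protocol).
From O(not review_protocol) and premise 2, O(not review_protocol → log_out), we obtain O(log_out).
So O(log_out) holds — log_out is obligatory. None of the other listed options is made obligatory by any chain of premises.

log_out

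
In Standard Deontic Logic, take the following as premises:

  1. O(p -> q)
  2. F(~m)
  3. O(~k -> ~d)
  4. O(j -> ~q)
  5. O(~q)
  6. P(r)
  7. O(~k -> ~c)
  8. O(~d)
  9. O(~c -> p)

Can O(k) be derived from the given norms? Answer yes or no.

Premise 5 gives O(~q).
The contrapositive of premise 1 (O(p -> q)) is O(~q -> ~p), and O(~q) is already established, so O(~p).
Premise 9, O(~c -> p), contraposes to O(~p -> c); with O(~p) we get O(c).
Premise 7, O(~k -> ~c), contraposes to O(c -> k); with O(c) we get O(k).
Premises 2, 3, 4, 6, 8 do not contribute to this derivation.
So O(k) follows.

Yes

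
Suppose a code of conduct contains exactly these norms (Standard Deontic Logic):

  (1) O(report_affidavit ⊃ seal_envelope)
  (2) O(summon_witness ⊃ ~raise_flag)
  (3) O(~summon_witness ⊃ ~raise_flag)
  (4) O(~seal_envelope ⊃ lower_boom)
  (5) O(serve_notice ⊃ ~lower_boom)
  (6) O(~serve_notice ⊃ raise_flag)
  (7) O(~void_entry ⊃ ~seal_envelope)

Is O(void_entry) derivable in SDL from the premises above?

Yes

By case analysis on summon_witness: premise 2 gives O(summon_witness ⊃ ~raise_flag) and premise 3 gives O(~summon_witness ⊃ ~raise_flag), so O(~raise_flag) either way.
Premise 6 is O(~serve_notice ⊃ raise_flag); contrapositively O(~raise_flag ⊃ serve_notice). Since O(~raise_flag) holds, K gives O(serve_notice).
With premise 5, O(serve_notice ⊃ ~lower_boom), the K-axiom yields O(~lower_boom).
Premise 4, O(~seal_envelope ⊃ lower_boom), contraposes to O(~lower_boom ⊃ seal_envelope); with O(~lower_boom) we get O(seal_envelope).
Premise 7 is O(~void_entry ⊃ ~seal_envelope); contrapositively O(seal_envelope ⊃ void_entry). Since O(seal_envelope) holds, K gives O(void_entry).
Premise 1 does not contribute to this derivation.
So O(void_entry) follows.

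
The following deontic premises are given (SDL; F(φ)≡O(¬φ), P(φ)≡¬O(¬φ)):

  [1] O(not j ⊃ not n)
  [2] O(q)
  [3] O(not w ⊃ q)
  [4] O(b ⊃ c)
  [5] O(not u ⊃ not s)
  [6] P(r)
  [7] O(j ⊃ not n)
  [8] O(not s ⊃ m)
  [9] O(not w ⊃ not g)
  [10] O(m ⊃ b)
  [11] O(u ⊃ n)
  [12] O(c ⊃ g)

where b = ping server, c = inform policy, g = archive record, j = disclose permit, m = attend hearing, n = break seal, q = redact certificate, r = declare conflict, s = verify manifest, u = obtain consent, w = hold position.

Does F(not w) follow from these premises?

Yes

Premises 7 and 1 cover both cases: O(j ⊃ not n) and O(not j ⊃ not n). Since j ∨ not j is a tautology, O(not n) follows.
Premise 11, O(u ⊃ n), contraposes to O(not n ⊃ not u); with O(not n) we get O(not u).
Premise 5 is O(not u ⊃ not s); since O(not u), deontic closure gives O(not s).
Premise 8 is O(not s ⊃ m); since O(not s), deontic closure gives O(m).
From O(m) and premise 10, O(m ⊃ b), we obtain O(b).
Premise 4 is O(b ⊃ c); since O(b), deontic closure gives O(c).
With premise 12, O(c ⊃ g), the K-axiom yields O(g).
Premise 9 is O(not w ⊃ not g); contrapositively O(g ⊃ w). Since O(g) holds, K gives O(w).
Premises 2, 3, 6 do not contribute to this derivation.
So O(w) holds, i.e. F(not w). The claim follows.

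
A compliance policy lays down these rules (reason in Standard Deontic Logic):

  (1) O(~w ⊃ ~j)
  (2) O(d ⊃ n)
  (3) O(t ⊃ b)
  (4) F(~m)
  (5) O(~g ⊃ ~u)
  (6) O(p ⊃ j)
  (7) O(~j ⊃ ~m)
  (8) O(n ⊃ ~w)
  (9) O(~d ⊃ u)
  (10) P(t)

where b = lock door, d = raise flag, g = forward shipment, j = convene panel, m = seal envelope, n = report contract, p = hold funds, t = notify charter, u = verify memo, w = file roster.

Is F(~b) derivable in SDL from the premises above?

No

Premise 3 is O(t ⊃ b), but O(t) is not derivable from the premises (the permission P(t) asserts only ~O(~t), not O(t)), so it does not yield O(b).
No other premise forces O(b). An ideal world satisfying every premise can still have ~b true, so F(~b) is not derivable.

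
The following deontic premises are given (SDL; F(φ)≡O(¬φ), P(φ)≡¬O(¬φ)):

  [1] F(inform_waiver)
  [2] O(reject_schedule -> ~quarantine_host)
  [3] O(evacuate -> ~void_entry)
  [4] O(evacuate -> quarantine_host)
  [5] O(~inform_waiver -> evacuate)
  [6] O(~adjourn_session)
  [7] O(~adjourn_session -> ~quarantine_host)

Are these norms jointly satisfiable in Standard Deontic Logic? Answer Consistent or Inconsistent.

From premise 6 we have O(~adjourn_session).
Premise 7 is O(~adjourn_session -> ~quarantine_host); since O(~adjourn_session), deontic closure gives O(~quarantine_host).
Premise 4, O(evacuate -> quarantine_host), contraposes to O(~quarantine_host -> ~evacuate); with O(~quarantine_host) we get O(~evacuate).
Premise 5, O(~inform_waiver -> evacuate), contraposes to O(~evacuate -> inform_waiver); with O(~evacuate) we get O(inform_waiver).
However, F(inform_waiver) at premise 1 amounts to O(~inform_waiver).
We now have both O(inform_waiver) and O(~inform_waiver) — inform_waiver is simultaneously obligatory and forbidden, violating the D-axiom.

Inconsistent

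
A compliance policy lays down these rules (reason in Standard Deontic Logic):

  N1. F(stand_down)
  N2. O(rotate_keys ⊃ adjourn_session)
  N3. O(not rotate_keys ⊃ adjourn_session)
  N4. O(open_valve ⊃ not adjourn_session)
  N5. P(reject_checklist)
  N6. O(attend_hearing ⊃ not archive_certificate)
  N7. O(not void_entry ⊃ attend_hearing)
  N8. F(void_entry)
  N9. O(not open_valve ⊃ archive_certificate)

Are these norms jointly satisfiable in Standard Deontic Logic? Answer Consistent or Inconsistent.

Premises 2 and 3 cover both cases: O(rotate_keys ⊃ adjourn_session) and O(not rotate_keys ⊃ adjourn_session). Since rotate_keys ∨ not rotate_keys is a tautology, O(adjourn_session) follows.
Premise 4, O(open_valve ⊃ not adjourn_session), contraposes to O(adjourn_session ⊃ not open_valve); with O(adjourn_session) we get O(not open_valve).
With premise 9, O(not open_valve ⊃ archive_certificate), the K-axiom yields O(archive_certificate).
The contrapositive of premise 6 (O(attend_hearing ⊃ not archive_certificate)) is O(archive_certificate ⊃ not attend_hearing), and O(archive_certificate) is already established, so O(not attend_hearing).
Premise 7, O(not void_entry ⊃ attend_hearing), contraposes to O(not attend_hearing ⊃ void_entry); with O(not attend_hearing) we get O(void_entry).
However, F(void_entry) at premise 8 amounts to O(not void_entry).
We now have both O(void_entry) and O(not void_entry) — void_entry is simultaneously obligatory and forbidden, violating the D-axiom.

Inconsistent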